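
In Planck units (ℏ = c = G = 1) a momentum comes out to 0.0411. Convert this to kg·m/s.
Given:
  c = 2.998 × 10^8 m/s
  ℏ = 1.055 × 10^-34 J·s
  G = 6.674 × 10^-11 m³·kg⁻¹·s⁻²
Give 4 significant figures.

0.2682 kg·m/s

One Planck momentum: p_P = √(ℏc³/G) = 6.527 kg·m/s.
0.0411 × 6.527 kg·m/s = 0.2682 kg·m/s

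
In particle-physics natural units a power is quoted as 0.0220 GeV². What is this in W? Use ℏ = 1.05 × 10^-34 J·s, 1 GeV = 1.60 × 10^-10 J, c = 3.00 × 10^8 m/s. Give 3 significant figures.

Power is [E]/[T] = [E]²/ℏ.
1 GeV² → 1/ℏ × (1 GeV in J)² = 2.44 × 10^14 W.
Result: 0.0220 × 2.44 × 10^14 = 5.36 × 10^12 W.

5.36 × 10^12 W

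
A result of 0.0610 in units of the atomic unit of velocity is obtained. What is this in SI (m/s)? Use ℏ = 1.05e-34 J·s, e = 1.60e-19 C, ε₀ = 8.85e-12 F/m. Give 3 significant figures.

One atomic unit of velocity: v_au = e²/(4πε₀ℏ) = 2.19e6 m/s.
0.0610 × 2.19e6 m/s = 1.34e5 m/s

1.34e5 m/s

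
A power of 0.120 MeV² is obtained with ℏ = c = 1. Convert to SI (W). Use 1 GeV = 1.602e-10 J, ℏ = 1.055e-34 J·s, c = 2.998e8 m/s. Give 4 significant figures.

2.919e7 W

Power is [E]/[T] = [E]²/ℏ.
1 GeV² → 1/ℏ × (1 GeV in J)² = 2.433e14 W.
Convert the energy scale: 0.120 MeV² = 1.20e-7 GeV².
Result: 1.20e-7 × 2.433e14 = 2.919e7 W.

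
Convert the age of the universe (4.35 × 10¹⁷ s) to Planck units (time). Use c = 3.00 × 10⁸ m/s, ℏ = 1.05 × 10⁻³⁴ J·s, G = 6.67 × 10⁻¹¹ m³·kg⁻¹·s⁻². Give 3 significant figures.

8.10 × 10⁶⁰

Planck time: t_P = √(ℏG/c⁵) = 5.37 × 10⁻⁴⁴ s.
4.35 × 10¹⁷ / 5.37 × 10⁻⁴⁴ = 8.10 × 10⁶⁰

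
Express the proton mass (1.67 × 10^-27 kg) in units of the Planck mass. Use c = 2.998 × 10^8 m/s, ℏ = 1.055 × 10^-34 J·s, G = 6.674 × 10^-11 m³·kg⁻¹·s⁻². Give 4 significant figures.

Planck mass: m_P = √(ℏc/G) = 2.177 × 10^-8 kg.
1.67 × 10^-27 / 2.177 × 10^-8 = 7.671 × 10^-20

7.671 × 10^-20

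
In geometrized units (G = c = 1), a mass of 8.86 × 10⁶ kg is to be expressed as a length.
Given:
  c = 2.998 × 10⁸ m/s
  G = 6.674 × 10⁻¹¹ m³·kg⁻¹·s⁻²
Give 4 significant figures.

In G = c = 1 units mass has dimensions of length; the conversion factor is G/c².
8.86 × 10⁶ kg × (G/c²) = 6.579 × 10⁻²¹ m

6.579 × 10⁻²¹ m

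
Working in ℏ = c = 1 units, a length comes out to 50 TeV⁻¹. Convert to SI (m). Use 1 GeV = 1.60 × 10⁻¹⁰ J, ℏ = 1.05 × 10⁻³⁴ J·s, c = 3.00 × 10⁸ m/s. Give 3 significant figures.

9.84 × 10⁻¹⁸ m

A length is [E]⁻¹ in ℏ=c=1; restore one factor of ℏc.
1 GeV⁻¹ → ℏc × (1 GeV in J)⁻¹ = 1.97 × 10⁻¹⁶ m.
Convert the energy scale: 50 TeV⁻¹ = 0.0500 GeV⁻¹.
Result: 0.0500 × 1.97 × 10⁻¹⁶ = 9.84 × 10⁻¹⁸ m.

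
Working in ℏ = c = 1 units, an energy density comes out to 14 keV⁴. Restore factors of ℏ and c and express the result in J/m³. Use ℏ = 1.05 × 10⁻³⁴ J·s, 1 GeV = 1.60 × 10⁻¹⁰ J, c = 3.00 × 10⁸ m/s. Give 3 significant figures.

[E]/[L]³ = [E]⁴/(ℏc)³; restore (ℏc)⁻³.
1 GeV⁴ → 1/(ℏc)³ × (1 GeV in J)⁴ = 2.10 × 10³⁷ J/m³.
Convert the energy scale: 14 keV⁴ = 1.40 × 10⁻²³ GeV⁴.
Result: 1.40 × 10⁻²³ × 2.10 × 10³⁷ = 2.94 × 10¹⁴ J/m³.

2.94 × 10¹⁴ J/m³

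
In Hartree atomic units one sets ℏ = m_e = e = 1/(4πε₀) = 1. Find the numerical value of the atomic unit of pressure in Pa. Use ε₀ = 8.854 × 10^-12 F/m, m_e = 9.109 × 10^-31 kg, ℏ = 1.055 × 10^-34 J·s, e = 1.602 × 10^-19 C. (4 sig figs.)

2.929 × 10^13 Pa

P_au = E_h/a₀³ = m_e⁴e¹⁰/((4πε₀)⁵ℏ⁸)
E_h = 4.354 × 10^-18 J
a₀ = 5.297 × 10^-11 m
E_h/a₀³ = 2.929 × 10^13 Pa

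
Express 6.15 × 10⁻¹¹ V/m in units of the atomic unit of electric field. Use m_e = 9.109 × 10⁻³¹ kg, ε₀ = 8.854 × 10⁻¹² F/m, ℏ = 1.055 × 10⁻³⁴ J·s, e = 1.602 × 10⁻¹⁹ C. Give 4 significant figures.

atomic unit of electric field: E_au = E_h/(e a₀) = m_e²e⁵/((4πε₀)³ℏ⁴) = 5.131 × 10¹¹ V/m.
6.15 × 10⁻¹¹ / 5.131 × 10¹¹ = 1.199 × 10⁻²²

1.199 × 10⁻²²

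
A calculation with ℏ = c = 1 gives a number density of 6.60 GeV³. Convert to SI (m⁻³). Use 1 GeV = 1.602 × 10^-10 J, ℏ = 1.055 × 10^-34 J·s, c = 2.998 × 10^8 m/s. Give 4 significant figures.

Number density is [L]⁻³ = [E]³/(ℏc)³.
1 GeV³ → 1/(ℏc)³ × (1 GeV in J)³ = 1.299 × 10^47 m⁻³.
Result: 6.60 × 1.299 × 10^47 = 8.576 × 10^47 m⁻³.

8.576 × 10^47 m⁻³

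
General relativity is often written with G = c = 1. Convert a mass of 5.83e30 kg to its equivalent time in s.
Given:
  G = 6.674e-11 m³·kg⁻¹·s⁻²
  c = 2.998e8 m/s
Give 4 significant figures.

Mass → time via G/c³.
5.83e30 kg × (G/c³) = 1.444e-5 s

1.444e-5 s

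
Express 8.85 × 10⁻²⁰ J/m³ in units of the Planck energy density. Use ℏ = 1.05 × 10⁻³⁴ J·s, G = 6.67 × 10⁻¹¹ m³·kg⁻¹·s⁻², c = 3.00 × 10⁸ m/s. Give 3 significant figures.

1.89 × 10⁻¹³³

Planck energy density: u_P = c⁷/(ℏG²) = 4.68 × 10¹¹³ J/m³.
8.85 × 10⁻²⁰ / 4.68 × 10¹¹³ = 1.89 × 10⁻¹³³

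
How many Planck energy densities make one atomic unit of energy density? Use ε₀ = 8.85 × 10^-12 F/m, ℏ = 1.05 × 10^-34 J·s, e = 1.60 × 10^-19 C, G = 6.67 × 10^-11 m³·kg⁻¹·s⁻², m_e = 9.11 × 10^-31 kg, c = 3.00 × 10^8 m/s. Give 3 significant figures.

6.44 × 10^-101

atomic unit of energy density: u_au = E_h/a₀³ = m_e⁴e¹⁰/((4πε₀)⁵ℏ⁸) = 3.01 × 10^13 J/m³
Planck energy density: u_P = c⁷/(ℏG²) = 4.68 × 10^113 J/m³
ratio = 3.01 × 10^13 / 4.68 × 10^113 = 6.44 × 10^-101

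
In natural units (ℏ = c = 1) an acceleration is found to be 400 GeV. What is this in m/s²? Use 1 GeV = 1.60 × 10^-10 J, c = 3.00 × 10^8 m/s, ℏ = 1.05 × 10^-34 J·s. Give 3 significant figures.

1.83 × 10^35 m/s²

Acceleration is [L]/[T]² = c·[E]/ℏ.
1 GeV → c/ℏ × (1 GeV in J) = 4.57 × 10^32 m/s².
Result: 400 × 4.57 × 10^32 = 1.83 × 10^35 m/s².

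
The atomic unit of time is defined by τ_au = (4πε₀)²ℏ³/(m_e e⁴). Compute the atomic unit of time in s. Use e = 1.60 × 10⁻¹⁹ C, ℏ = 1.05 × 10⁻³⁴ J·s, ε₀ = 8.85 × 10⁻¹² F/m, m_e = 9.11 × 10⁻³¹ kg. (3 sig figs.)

2.40 × 10⁻¹⁷ s

τ_au = (4πε₀)²ℏ³/(m_e e⁴)
E_h = 4.38 × 10⁻¹⁸ J
ℏ/E_h = 2.40 × 10⁻¹⁷ s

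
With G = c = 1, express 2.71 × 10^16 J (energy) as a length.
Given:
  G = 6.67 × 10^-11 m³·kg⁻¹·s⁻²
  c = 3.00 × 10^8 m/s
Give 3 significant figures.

Energy → length via G/c⁴.
2.71 × 10^16 J × (G/c⁴) = 2.23 × 10^-28 m

2.23 × 10^-28 m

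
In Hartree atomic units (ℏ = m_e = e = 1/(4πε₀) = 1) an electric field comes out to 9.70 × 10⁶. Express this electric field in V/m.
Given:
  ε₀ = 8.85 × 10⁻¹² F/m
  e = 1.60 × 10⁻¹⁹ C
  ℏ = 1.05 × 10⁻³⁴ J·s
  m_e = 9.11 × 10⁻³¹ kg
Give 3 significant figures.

One atomic unit of electric field: E_au = E_h/(e a₀) = m_e²e⁵/((4πε₀)³ℏ⁴) = 5.20 × 10¹¹ V/m.
9.70 × 10⁶ × 5.20 × 10¹¹ V/m = 5.05 × 10¹⁸ V/m

5.05 × 10¹⁸ V/m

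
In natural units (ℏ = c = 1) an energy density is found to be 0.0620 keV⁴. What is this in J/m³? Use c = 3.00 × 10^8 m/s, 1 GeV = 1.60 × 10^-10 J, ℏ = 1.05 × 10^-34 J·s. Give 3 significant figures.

[E]/[L]³ = [E]⁴/(ℏc)³; restore (ℏc)⁻³.
1 GeV⁴ → 1/(ℏc)³ × (1 GeV in J)⁴ = 2.10 × 10^37 J/m³.
Convert the energy scale: 0.0620 keV⁴ = 6.20 × 10^-26 GeV⁴.
Result: 6.20 × 10^-26 × 2.10 × 10^37 = 1.30 × 10^12 J/m³.

1.30 × 10^12 J/m³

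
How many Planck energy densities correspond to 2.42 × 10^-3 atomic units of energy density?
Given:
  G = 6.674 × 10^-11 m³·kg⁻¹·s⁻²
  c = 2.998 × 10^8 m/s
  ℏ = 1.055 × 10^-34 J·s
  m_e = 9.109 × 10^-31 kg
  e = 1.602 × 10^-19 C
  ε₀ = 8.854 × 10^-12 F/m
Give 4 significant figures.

1.530 × 10^-103

atomic unit of energy density: u_au = E_h/a₀³ = m_e⁴e¹⁰/((4πε₀)⁵ℏ⁸) = 2.929 × 10^13 J/m³
Planck energy density: u_P = c⁷/(ℏG²) = 4.632 × 10^113 J/m³
2.42 × 10^-3 × 2.929 × 10^13 / 4.632 × 10^113 = 1.530 × 10^-103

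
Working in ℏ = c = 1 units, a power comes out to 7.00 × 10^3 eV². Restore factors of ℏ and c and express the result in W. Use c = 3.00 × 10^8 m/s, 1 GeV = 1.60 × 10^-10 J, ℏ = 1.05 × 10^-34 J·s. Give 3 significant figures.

1.71 W

Power is [E]/[T] = [E]²/ℏ.
1 GeV² → 1/ℏ × (1 GeV in J)² = 2.44 × 10^14 W.
Convert the energy scale: 7.00 × 10^3 eV² = 7.00 × 10^-15 GeV².
Result: 7.00 × 10^-15 × 2.44 × 10^14 = 1.71 W.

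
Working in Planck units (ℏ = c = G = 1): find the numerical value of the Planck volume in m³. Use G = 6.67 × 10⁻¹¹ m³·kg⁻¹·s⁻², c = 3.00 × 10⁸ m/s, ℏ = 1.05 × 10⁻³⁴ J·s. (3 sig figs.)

4.18 × 10⁻¹⁰⁵ m³

From ℏ = c = G = 1 the volume scale is V_P = (ℏG/c³)^(3/2).
  = √(1.75 × 10⁻²⁰⁹)
  = 4.18 × 10⁻¹⁰⁵ m³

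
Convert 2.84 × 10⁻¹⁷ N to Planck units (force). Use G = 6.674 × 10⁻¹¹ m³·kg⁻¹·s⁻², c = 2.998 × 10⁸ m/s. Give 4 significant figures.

Planck force: F_P = c⁴/G = 1.210 × 10⁴⁴ N.
2.84 × 10⁻¹⁷ / 1.210 × 10⁴⁴ = 2.346 × 10⁻⁶¹

2.346 × 10⁻⁶¹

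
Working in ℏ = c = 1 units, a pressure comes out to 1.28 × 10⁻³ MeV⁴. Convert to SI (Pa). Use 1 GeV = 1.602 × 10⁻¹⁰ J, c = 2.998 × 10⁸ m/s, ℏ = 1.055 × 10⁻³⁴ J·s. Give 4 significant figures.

2.664 × 10²² Pa

Pressure is [E]/[L]³ = [E]⁴/(ℏc)³.
1 GeV⁴ → 1/(ℏc)³ × (1 GeV in J)⁴ = 2.082 × 10³⁷ Pa.
Convert the energy scale: 1.28 × 10⁻³ MeV⁴ = 1.28 × 10⁻¹⁵ GeV⁴.
Result: 1.28 × 10⁻¹⁵ × 2.082 × 10³⁷ = 2.664 × 10²² Pa.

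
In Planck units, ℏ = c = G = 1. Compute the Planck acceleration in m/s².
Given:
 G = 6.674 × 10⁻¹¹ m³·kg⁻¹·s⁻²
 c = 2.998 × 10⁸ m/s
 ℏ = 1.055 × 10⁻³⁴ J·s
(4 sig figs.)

From ℏ = c = G = 1 the acceleration scale is a_P = √(c⁷/(ℏG)).
  = √(3.092 × 10¹⁰³)
  = 5.560 × 10⁵¹ m/s²

5.560 × 10⁵¹ m/s²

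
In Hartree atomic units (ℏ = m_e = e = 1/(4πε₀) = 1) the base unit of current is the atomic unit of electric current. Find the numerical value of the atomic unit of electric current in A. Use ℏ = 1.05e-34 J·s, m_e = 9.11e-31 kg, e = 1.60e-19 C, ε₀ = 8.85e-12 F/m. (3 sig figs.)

I_au = e E_h/ℏ = m_e e⁵/((4πε₀)²ℏ³)
E_h = 4.38e-18 J
e·E_h/ℏ = 6.67e-3 A

6.67e-3 A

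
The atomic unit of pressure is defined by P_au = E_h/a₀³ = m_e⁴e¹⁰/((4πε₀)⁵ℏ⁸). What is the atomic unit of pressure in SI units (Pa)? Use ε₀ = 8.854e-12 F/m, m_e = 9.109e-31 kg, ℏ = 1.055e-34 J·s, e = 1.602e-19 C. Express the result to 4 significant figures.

P_au = E_h/a₀³ = m_e⁴e¹⁰/((4πε₀)⁵ℏ⁸)
E_h = 4.354e-18 J
a₀ = 5.297e-11 m
E_h/a₀³ = 2.929e13 Pa

2.929e13 Pa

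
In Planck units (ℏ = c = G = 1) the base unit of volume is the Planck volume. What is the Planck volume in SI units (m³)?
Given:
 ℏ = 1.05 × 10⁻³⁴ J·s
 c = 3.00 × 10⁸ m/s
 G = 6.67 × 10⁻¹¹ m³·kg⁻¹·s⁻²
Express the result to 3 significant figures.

4.18 × 10⁻¹⁰⁵ m³

V_P = (ℏG/c³)^(3/2)
  = √(1.75 × 10⁻²⁰⁹)
  = 4.18 × 10⁻¹⁰⁵ m³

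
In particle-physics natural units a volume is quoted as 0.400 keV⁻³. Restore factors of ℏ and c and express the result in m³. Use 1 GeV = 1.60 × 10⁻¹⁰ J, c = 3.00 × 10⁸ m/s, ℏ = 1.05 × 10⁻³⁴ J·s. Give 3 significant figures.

3.05 × 10⁻³⁰ m³

Volume is [L]³ = [E]⁻³·(ℏc)³.
1 GeV⁻³ → (ℏc)³ × (1 GeV in J)⁻³ = 7.63 × 10⁻⁴⁸ m³.
Convert the energy scale: 0.400 keV⁻³ = 4.00 × 10¹⁷ GeV⁻³.
Result: 4.00 × 10¹⁷ × 7.63 × 10⁻⁴⁸ = 3.05 × 10⁻³⁰ m³.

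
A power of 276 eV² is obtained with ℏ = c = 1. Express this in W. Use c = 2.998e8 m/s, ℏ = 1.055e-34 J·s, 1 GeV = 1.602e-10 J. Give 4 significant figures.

Power is [E]/[T] = [E]²/ℏ.
1 GeV² → 1/ℏ × (1 GeV in J)² = 2.433e14 W.
Convert the energy scale: 276 eV² = 2.76e-16 GeV².
Result: 2.76e-16 × 2.433e14 = 0.06714 W.

0.06714 W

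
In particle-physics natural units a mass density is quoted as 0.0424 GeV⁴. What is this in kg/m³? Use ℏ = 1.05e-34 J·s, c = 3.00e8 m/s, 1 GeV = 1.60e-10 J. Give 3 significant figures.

9.88e18 kg/m³

Mass density is [E]/(c²[L]³) = [E]⁴/(ℏ³c⁵).
1 GeV⁴ → 1/(ℏ³c⁵) × (1 GeV in J)⁴ = 2.33e20 kg/m³.
Result: 0.0424 × 2.33e20 = 9.88e18 kg/m³.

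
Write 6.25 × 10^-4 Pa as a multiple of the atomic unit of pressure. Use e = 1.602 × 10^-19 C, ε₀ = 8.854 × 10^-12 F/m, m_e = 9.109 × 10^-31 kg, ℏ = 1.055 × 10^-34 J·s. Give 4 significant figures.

2.134 × 10^-17

atomic unit of pressure: P_au = E_h/a₀³ = m_e⁴e¹⁰/((4πε₀)⁵ℏ⁸) = 2.929 × 10^13 Pa.
6.25 × 10^-4 / 2.929 × 10^13 = 2.134 × 10^-17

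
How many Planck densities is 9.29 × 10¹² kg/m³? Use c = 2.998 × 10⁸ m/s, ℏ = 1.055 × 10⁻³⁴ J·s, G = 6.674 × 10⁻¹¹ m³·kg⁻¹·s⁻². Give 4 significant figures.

Planck density: ρ_P = c⁵/(ℏG²) = 5.154 × 10⁹⁶ kg/m³.
9.29 × 10¹² / 5.154 × 10⁹⁶ = 1.803 × 10⁻⁸⁴

1.803 × 10⁻⁸⁴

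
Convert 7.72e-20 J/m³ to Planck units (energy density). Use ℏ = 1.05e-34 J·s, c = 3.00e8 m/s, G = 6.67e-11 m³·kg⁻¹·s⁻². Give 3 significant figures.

Planck energy density: u_P = c⁷/(ℏG²) = 4.68e113 J/m³.
7.72e-20 / 4.68e113 = 1.65e-133

1.65e-133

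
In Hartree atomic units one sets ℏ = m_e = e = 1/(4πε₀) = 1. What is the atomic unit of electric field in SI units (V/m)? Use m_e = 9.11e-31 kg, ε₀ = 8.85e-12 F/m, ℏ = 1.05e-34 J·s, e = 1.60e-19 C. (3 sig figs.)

5.20e11 V/m

E_au = E_h/(e a₀) = m_e²e⁵/((4πε₀)³ℏ⁴)
E_h = 4.38e-18 J
a₀ = 5.26e-11 m
E_h/(e·a₀) = 5.20e11 V/m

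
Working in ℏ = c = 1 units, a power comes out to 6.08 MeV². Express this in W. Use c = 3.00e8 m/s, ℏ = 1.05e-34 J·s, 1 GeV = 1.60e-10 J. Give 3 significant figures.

1.48e9 W

Power is [E]/[T] = [E]²/ℏ.
1 GeV² → 1/ℏ × (1 GeV in J)² = 2.44e14 W.
Convert the energy scale: 6.08 MeV² = 6.08e-6 GeV².
Result: 6.08e-6 × 2.44e14 = 1.48e9 W.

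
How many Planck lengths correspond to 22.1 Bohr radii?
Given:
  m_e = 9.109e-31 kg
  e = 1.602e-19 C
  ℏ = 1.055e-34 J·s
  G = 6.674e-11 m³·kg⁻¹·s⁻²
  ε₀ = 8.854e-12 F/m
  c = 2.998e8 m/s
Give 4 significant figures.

7.242e25

Bohr radius: a₀ = 4πε₀ℏ²/(m_e e²) = 5.297e-11 m
Planck length: ℓ_P = √(ℏG/c³) = 1.616e-35 m
22.1 × 5.297e-11 / 1.616e-35 = 7.242e25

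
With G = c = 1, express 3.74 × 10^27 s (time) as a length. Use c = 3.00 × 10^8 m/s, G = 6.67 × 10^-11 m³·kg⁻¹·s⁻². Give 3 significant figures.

Time → length via c.
3.74 × 10^27 s × (c) = 1.12 × 10^36 m

1.12 × 10^36 m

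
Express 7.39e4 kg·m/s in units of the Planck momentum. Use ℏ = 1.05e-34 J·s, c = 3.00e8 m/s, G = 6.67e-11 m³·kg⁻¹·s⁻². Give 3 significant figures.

Planck momentum: p_P = √(ℏc³/G) = 6.52 kg·m/s.
7.39e4 / 6.52 = 1.13e4

1.13e4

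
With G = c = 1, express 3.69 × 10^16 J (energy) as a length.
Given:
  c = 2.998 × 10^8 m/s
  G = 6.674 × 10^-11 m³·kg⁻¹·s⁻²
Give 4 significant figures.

3.048 × 10^-28 m

Energy → length via G/c⁴.
3.69 × 10^16 J × (G/c⁴) = 3.048 × 10^-28 m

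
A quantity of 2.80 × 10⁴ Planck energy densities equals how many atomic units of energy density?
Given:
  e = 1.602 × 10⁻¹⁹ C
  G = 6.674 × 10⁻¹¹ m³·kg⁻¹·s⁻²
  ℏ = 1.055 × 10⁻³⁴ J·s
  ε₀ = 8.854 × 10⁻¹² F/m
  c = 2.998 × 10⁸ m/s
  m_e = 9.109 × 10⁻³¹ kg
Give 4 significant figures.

4.428 × 10¹⁰⁴

Planck energy density: u_P = c⁷/(ℏG²) = 4.632 × 10¹¹³ J/m³
atomic unit of energy density: u_au = E_h/a₀³ = m_e⁴e¹⁰/((4πε₀)⁵ℏ⁸) = 2.929 × 10¹³ J/m³
2.80 × 10⁴ × 4.632 × 10¹¹³ / 2.929 × 10¹³ = 4.428 × 10¹⁰⁴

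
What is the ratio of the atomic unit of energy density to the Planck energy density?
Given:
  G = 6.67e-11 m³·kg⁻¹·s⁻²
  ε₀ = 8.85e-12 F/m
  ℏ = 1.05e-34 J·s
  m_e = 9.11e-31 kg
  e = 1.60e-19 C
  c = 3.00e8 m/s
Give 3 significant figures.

6.44e-101

atomic unit of energy density: u_au = E_h/a₀³ = m_e⁴e¹⁰/((4πε₀)⁵ℏ⁸) = 3.01e13 J/m³
Planck energy density: u_P = c⁷/(ℏG²) = 4.68e113 J/m³
ratio = 3.01e13 / 4.68e113 = 6.44e-101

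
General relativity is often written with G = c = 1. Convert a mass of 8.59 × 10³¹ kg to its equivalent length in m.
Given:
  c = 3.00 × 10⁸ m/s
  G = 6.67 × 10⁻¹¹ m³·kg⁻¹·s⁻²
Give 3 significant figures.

6.37 × 10⁴ m

In G = c = 1 units mass has dimensions of length; the conversion factor is G/c².
8.59 × 10³¹ kg × (G/c²) = 6.37 × 10⁴ m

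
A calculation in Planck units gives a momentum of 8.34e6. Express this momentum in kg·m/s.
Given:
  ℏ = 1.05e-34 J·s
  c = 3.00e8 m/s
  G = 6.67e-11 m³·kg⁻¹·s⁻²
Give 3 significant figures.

One Planck momentum: p_P = √(ℏc³/G) = 6.52 kg·m/s.
8.34e6 × 6.52 kg·m/s = 5.44e7 kg·m/s

5.44e7 kg·m/s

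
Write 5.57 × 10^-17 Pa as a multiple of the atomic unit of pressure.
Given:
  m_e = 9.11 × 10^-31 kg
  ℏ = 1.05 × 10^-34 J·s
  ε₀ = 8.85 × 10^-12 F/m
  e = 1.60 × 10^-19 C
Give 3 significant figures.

1.85 × 10^-30

atomic unit of pressure: P_au = E_h/a₀³ = m_e⁴e¹⁰/((4πε₀)⁵ℏ⁸) = 3.01 × 10^13 Pa.
5.57 × 10^-17 / 3.01 × 10^13 = 1.85 × 10^-30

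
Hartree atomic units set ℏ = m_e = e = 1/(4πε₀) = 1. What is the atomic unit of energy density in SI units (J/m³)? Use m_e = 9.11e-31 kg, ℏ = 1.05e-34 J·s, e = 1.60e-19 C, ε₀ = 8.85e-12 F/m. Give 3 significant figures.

Dimensional analysis gives u_au = E_h/a₀³ = m_e⁴e¹⁰/((4πε₀)⁵ℏ⁸).
E_h = 4.38e-18 J
a₀ = 5.26e-11 m
E_h/a₀³ = 3.01e13 J/m³

3.01e13 J/m³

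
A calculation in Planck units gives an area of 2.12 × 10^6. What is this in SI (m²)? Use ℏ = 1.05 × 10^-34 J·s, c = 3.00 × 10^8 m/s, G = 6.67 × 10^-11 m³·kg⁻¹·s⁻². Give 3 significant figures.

5.50 × 10^-64 m²

One Planck area: A_P = ℏG/c³ = 2.59 × 10^-70 m².
2.12 × 10^6 × 2.59 × 10^-70 m² = 5.50 × 10^-64 m²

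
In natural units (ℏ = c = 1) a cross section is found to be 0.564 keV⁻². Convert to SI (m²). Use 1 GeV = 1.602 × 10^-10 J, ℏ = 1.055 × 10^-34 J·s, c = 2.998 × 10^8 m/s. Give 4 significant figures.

2.198 × 10^-20 m²

Area is [L]² = [E]⁻²·(ℏc)²; restore (ℏc)².
1 GeV⁻² → (ℏc)² × (1 GeV in J)⁻² = 3.898 × 10^-32 m².
Convert the energy scale: 0.564 keV⁻² = 5.64 × 10^11 GeV⁻².
Result: 5.64 × 10^11 × 3.898 × 10^-32 = 2.198 × 10^-20 m².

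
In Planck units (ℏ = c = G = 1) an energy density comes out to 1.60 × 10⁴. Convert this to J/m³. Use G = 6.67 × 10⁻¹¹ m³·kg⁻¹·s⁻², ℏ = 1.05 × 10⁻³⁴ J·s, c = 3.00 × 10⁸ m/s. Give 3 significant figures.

7.49 × 10¹¹⁷ J/m³

One Planck energy density: u_P = c⁷/(ℏG²) = 4.68 × 10¹¹³ J/m³.
1.60 × 10⁴ × 4.68 × 10¹¹³ J/m³ = 7.49 × 10¹¹⁷ J/m³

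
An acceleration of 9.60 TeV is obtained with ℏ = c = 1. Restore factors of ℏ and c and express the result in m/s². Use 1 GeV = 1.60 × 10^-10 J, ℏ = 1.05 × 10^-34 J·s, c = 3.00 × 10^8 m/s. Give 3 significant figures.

4.39 × 10^36 m/s²

Acceleration is [L]/[T]² = c·[E]/ℏ.
1 GeV → c/ℏ × (1 GeV in J) = 4.57 × 10^32 m/s².
Convert the energy scale: 9.60 TeV = 9.60 × 10^3 GeV.
Result: 9.60 × 10^3 × 4.57 × 10^32 = 4.39 × 10^36 m/s².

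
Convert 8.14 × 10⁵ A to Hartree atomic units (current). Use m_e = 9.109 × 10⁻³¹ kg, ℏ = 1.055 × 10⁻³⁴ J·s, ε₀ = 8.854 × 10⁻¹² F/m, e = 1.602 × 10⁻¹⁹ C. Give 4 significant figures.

1.231 × 10⁸

atomic unit of electric current: I_au = e E_h/ℏ = m_e e⁵/((4πε₀)²ℏ³) = 6.612 × 10⁻³ A.
8.14 × 10⁵ / 6.612 × 10⁻³ = 1.231 × 10⁸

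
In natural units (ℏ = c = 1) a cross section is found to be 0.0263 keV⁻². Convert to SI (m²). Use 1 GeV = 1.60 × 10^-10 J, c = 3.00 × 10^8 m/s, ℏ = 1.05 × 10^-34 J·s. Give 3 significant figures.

Area is [L]² = [E]⁻²·(ℏc)²; restore (ℏc)².
1 GeV⁻² → (ℏc)² × (1 GeV in J)⁻² = 3.88 × 10^-32 m².
Convert the energy scale: 0.0263 keV⁻² = 2.63 × 10^10 GeV⁻².
Result: 2.63 × 10^10 × 3.88 × 10^-32 = 1.02 × 10^-21 m².

1.02 × 10^-21 m²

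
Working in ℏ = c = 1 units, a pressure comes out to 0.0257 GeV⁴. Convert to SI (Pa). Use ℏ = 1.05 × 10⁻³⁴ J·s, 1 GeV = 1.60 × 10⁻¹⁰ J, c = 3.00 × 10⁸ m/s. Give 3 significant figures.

Pressure is [E]/[L]³ = [E]⁴/(ℏc)³.
1 GeV⁴ → 1/(ℏc)³ × (1 GeV in J)⁴ = 2.10 × 10³⁷ Pa.
Result: 0.0257 × 2.10 × 10³⁷ = 5.39 × 10³⁵ Pa.

5.39 × 10³⁵ Pa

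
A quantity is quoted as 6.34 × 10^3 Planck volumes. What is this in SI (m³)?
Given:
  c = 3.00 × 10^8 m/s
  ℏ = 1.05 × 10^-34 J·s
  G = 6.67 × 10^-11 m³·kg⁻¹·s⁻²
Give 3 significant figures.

2.65 × 10^-101 m³

One Planck volume: V_P = (ℏG/c³)^(3/2) = 4.18 × 10^-105 m³.
6.34 × 10^3 × 4.18 × 10^-105 m³ = 2.65 × 10^-101 m³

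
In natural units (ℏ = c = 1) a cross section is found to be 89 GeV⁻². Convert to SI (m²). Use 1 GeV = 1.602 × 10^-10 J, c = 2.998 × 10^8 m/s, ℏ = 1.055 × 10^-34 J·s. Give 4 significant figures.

3.469 × 10^-30 m²

Area is [L]² = [E]⁻²·(ℏc)²; restore (ℏc)².
1 GeV⁻² → (ℏc)² × (1 GeV in J)⁻² = 3.898 × 10^-32 m².
Result: 89 × 3.898 × 10^-32 = 3.469 × 10^-30 m².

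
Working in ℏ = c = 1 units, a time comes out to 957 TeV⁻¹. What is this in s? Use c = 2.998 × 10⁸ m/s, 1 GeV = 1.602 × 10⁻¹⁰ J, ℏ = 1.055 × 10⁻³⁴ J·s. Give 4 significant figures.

6.302 × 10⁻²⁵ s

A time is [E]⁻¹ in ℏ=c=1; restore one factor of ℏ.
1 GeV⁻¹ → ℏ × (1 GeV in J)⁻¹ = 6.586 × 10⁻²⁵ s.
Convert the energy scale: 957 TeV⁻¹ = 0.957 GeV⁻¹.
Result: 0.957 × 6.586 × 10⁻²⁵ = 6.302 × 10⁻²⁵ s.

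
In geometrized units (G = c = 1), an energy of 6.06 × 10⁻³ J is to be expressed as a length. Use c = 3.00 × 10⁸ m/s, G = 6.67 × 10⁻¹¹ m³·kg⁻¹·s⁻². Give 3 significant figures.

4.99 × 10⁻⁴⁷ m

Energy → length via G/c⁴.
6.06 × 10⁻³ J × (G/c⁴) = 4.99 × 10⁻⁴⁷ m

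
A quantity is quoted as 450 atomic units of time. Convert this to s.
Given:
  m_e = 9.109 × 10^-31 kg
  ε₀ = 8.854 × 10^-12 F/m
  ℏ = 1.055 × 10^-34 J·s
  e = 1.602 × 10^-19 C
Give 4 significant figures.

1.090 × 10^-14 s

One atomic unit of time: τ_au = (4πε₀)²ℏ³/(m_e e⁴) = 2.423 × 10^-17 s.
450 × 2.423 × 10^-17 s = 1.090 × 10^-14 s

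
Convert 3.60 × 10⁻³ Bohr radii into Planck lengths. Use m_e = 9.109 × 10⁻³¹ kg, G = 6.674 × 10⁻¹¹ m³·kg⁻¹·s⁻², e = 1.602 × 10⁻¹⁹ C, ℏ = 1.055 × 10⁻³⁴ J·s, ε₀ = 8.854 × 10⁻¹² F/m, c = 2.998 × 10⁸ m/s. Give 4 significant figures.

Bohr radius: a₀ = 4πε₀ℏ²/(m_e e²) = 5.297 × 10⁻¹¹ m
Planck length: ℓ_P = √(ℏG/c³) = 1.616 × 10⁻³⁵ m
3.60 × 10⁻³ × 5.297 × 10⁻¹¹ / 1.616 × 10⁻³⁵ = 1.180 × 10²²

1.180 × 10²²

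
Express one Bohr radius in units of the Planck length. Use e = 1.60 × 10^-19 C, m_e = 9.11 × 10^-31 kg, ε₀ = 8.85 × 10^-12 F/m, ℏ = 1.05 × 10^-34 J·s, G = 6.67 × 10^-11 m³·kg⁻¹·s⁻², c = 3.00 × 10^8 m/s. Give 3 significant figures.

3.26 × 10^24

Bohr radius: a₀ = 4πε₀ℏ²/(m_e e²) = 5.26 × 10^-11 m
Planck length: ℓ_P = √(ℏG/c³) = 1.61 × 10^-35 m
ratio = 5.26 × 10^-11 / 1.61 × 10^-35 = 3.26 × 10^24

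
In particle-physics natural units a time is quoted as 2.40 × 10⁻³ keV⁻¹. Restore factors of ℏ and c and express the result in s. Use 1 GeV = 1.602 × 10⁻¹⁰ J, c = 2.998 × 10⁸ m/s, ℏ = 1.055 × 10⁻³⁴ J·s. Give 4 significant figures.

A time is [E]⁻¹ in ℏ=c=1; restore one factor of ℏ.
1 GeV⁻¹ → ℏ × (1 GeV in J)⁻¹ = 6.586 × 10⁻²⁵ s.
Convert the energy scale: 2.40 × 10⁻³ keV⁻¹ = 2.40 × 10³ GeV⁻¹.
Result: 2.40 × 10³ × 6.586 × 10⁻²⁵ = 1.581 × 10⁻²¹ s.

1.581 × 10⁻²¹ s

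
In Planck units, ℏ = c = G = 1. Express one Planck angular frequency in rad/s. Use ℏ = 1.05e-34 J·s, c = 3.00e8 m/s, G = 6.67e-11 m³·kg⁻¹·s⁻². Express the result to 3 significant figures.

The unique combination of the constants set to 1 with dimensions of angular frequency is ω_P = √(c⁵/(ℏG)).
  = √(3.47e86)
  = 1.86e43 rad/s

1.86e43 rad/s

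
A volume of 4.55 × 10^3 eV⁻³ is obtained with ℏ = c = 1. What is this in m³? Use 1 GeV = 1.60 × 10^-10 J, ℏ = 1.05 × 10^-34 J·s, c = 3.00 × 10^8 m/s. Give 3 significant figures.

Volume is [L]³ = [E]⁻³·(ℏc)³.
1 GeV⁻³ → (ℏc)³ × (1 GeV in J)⁻³ = 7.63 × 10^-48 m³.
Convert the energy scale: 4.55 × 10^3 eV⁻³ = 4.55 × 10^30 GeV⁻³.
Result: 4.55 × 10^30 × 7.63 × 10^-48 = 3.47 × 10^-17 m³.

3.47 × 10^-17 m³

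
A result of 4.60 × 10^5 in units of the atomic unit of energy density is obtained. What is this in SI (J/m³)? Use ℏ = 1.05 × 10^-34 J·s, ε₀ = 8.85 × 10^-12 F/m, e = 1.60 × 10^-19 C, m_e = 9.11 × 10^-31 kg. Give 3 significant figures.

1.39 × 10^19 J/m³

One atomic unit of energy density: u_au = E_h/a₀³ = m_e⁴e¹⁰/((4πε₀)⁵ℏ⁸) = 3.01 × 10^13 J/m³.
4.60 × 10^5 × 3.01 × 10^13 J/m³ = 1.39 × 10^19 J/m³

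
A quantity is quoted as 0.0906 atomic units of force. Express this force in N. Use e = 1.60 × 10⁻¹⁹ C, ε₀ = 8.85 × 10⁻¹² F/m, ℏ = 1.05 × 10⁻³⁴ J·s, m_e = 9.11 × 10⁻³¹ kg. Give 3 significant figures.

7.55 × 10⁻⁹ N

One atomic unit of force: F_au = E_h/a₀ = m_e²e⁶/((4πε₀)³ℏ⁴) = 8.33 × 10⁻⁸ N.
0.0906 × 8.33 × 10⁻⁸ N = 7.55 × 10⁻⁹ N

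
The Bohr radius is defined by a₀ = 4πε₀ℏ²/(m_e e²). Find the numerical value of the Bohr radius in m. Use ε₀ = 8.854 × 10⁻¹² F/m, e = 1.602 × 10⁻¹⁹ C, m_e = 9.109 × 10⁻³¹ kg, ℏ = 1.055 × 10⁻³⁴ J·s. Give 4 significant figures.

a₀ = 4πε₀ℏ²/(m_e e²)
  = 1.238 × 10⁻⁷⁸ / 2.338 × 10⁻⁶⁸
  = 5.297 × 10⁻¹¹ m

5.297 × 10⁻¹¹ m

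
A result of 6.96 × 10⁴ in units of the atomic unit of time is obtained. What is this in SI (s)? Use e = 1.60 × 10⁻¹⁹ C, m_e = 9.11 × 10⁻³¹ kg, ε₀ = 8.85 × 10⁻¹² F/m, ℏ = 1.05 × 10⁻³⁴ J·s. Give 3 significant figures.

One atomic unit of time: τ_au = (4πε₀)²ℏ³/(m_e e⁴) = 2.40 × 10⁻¹⁷ s.
6.96 × 10⁴ × 2.40 × 10⁻¹⁷ s = 1.67 × 10⁻¹² s

1.67 × 10⁻¹² s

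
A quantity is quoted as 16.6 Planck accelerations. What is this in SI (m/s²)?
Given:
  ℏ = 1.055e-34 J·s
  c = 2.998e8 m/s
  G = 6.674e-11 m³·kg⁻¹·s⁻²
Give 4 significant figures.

9.230e52 m/s²

One Planck acceleration: a_P = √(c⁷/(ℏG)) = 5.560e51 m/s².
16.6 × 5.560e51 m/s² = 9.230e52 m/s²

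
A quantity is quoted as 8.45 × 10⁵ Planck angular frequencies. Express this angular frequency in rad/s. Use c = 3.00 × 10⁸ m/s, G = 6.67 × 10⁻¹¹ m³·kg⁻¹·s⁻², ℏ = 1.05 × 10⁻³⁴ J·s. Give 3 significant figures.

One Planck angular frequency: ω_P = √(c⁵/(ℏG)) = 1.86 × 10⁴³ rad/s.
8.45 × 10⁵ × 1.86 × 10⁴³ rad/s = 1.57 × 10⁴⁹ rad/s

1.57 × 10⁴⁹ rad/s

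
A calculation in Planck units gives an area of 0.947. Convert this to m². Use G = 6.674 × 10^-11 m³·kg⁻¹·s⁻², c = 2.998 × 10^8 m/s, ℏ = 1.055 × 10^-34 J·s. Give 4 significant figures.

2.475 × 10^-70 m²

One Planck area: A_P = ℏG/c³ = 2.613 × 10^-70 m².
0.947 × 2.613 × 10^-70 m² = 2.475 × 10^-70 m²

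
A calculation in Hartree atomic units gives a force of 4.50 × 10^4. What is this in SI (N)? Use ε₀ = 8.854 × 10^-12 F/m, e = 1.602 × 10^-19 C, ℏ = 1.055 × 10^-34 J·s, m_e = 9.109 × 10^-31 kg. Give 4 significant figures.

One atomic unit of force: F_au = E_h/a₀ = m_e²e⁶/((4πε₀)³ℏ⁴) = 8.220 × 10^-8 N.
4.50 × 10^4 × 8.220 × 10^-8 N = 3.699 × 10^-3 N

3.699 × 10^-3 N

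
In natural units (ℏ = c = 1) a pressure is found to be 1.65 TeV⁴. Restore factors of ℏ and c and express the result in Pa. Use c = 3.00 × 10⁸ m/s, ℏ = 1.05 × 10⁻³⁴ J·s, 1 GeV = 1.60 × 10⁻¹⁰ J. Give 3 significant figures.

3.46 × 10⁴⁹ Pa

Pressure is [E]/[L]³ = [E]⁴/(ℏc)³.
1 GeV⁴ → 1/(ℏc)³ × (1 GeV in J)⁴ = 2.10 × 10³⁷ Pa.
Convert the energy scale: 1.65 TeV⁴ = 1.65 × 10¹² GeV⁴.
Result: 1.65 × 10¹² × 2.10 × 10³⁷ = 3.46 × 10⁴⁹ Pa.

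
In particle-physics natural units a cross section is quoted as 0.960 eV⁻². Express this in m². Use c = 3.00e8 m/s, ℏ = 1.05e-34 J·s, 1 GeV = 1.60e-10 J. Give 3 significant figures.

3.72e-14 m²

Area is [L]² = [E]⁻²·(ℏc)²; restore (ℏc)².
1 GeV⁻² → (ℏc)² × (1 GeV in J)⁻² = 3.88e-32 m².
Convert the energy scale: 0.960 eV⁻² = 9.60e17 GeV⁻².
Result: 9.60e17 × 3.88e-32 = 3.72e-14 m².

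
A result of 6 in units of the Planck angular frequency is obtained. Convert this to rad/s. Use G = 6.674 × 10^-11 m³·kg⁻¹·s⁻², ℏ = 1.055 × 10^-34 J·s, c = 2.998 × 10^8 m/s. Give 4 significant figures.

One Planck angular frequency: ω_P = √(c⁵/(ℏG)) = 1.855 × 10^43 rad/s.
6 × 1.855 × 10^43 rad/s = 1.113 × 10^44 rad/s

1.113 × 10^44 rad/s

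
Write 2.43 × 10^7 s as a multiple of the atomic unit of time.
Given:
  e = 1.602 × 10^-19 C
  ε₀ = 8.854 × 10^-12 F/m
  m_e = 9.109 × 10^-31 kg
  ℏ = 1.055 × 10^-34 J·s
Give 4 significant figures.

1.003 × 10^24

atomic unit of time: τ_au = (4πε₀)²ℏ³/(m_e e⁴) = 2.423 × 10^-17 s.
2.43 × 10^7 / 2.423 × 10^-17 = 1.003 × 10^24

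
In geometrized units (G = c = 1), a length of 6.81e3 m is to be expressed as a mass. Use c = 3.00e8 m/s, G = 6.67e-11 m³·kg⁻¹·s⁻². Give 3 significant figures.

9.19e30 kg

Length → mass via c²/G.
6.81e3 m × (c²/G) = 9.19e30 kg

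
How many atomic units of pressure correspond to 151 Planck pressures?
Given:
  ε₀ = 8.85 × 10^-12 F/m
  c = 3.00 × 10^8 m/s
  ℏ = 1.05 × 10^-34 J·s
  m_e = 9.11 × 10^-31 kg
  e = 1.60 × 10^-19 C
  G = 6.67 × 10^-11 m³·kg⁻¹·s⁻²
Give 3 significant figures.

Planck pressure: p_P = c⁷/(ℏG²) = 4.68 × 10^113 Pa
atomic unit of pressure: P_au = E_h/a₀³ = m_e⁴e¹⁰/((4πε₀)⁵ℏ⁸) = 3.01 × 10^13 Pa
151 × 4.68 × 10^113 / 3.01 × 10^13 = 2.35 × 10^102

2.35 × 10^102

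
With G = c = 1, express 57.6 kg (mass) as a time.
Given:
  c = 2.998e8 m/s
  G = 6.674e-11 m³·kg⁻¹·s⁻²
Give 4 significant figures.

Mass → time via G/c³.
57.6 kg × (G/c³) = 1.427e-34 s

1.427e-34 s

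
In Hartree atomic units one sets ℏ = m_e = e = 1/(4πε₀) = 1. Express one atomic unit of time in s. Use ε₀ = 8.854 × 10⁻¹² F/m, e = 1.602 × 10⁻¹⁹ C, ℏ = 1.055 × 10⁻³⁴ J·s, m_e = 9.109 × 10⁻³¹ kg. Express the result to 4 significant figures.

2.423 × 10⁻¹⁷ s

τ_au = (4πε₀)²ℏ³/(m_e e⁴)
E_h = 4.354 × 10⁻¹⁸ J
ℏ/E_h = 2.423 × 10⁻¹⁷ s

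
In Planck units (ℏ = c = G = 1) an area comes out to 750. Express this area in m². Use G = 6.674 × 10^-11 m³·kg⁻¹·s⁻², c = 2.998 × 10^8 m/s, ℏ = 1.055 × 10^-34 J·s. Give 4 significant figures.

1.960 × 10^-67 m²

One Planck area: A_P = ℏG/c³ = 2.613 × 10^-70 m².
750 × 2.613 × 10^-70 m² = 1.960 × 10^-67 m²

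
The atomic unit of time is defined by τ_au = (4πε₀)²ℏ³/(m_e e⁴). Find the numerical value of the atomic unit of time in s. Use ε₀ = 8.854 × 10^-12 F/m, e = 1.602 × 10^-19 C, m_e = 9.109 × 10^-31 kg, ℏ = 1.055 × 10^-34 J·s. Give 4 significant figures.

2.423 × 10^-17 s

τ_au = (4πε₀)²ℏ³/(m_e e⁴)
E_h = 4.354 × 10^-18 J
ℏ/E_h = 2.423 × 10^-17 s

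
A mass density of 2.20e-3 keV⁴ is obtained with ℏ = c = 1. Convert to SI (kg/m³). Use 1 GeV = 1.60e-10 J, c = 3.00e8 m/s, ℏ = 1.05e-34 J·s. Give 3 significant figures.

5.13e-7 kg/m³

Mass density is [E]/(c²[L]³) = [E]⁴/(ℏ³c⁵).
1 GeV⁴ → 1/(ℏ³c⁵) × (1 GeV in J)⁴ = 2.33e20 kg/m³.
Convert the energy scale: 2.20e-3 keV⁴ = 2.20e-27 GeV⁴.
Result: 2.20e-27 × 2.33e20 = 5.13e-7 kg/m³.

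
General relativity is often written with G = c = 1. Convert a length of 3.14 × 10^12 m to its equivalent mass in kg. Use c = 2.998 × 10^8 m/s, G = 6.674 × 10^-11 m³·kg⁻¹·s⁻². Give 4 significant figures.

Length → mass via c²/G.
3.14 × 10^12 m × (c²/G) = 4.229 × 10^39 kg

4.229 × 10^39 kg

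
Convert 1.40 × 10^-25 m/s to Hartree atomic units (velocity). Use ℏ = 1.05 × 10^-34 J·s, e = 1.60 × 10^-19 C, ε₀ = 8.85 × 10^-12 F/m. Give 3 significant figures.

6.39 × 10^-32

atomic unit of velocity: v_au = e²/(4πε₀ℏ) = 2.19 × 10^6 m/s.
1.40 × 10^-25 / 2.19 × 10^6 = 6.39 × 10^-32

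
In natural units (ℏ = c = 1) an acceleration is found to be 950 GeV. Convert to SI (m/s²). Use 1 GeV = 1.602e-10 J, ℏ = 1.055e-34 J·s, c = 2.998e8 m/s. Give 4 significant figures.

4.325e35 m/s²

Acceleration is [L]/[T]² = c·[E]/ℏ.
1 GeV → c/ℏ × (1 GeV in J) = 4.552e32 m/s².
Result: 950 × 4.552e32 = 4.325e35 m/s².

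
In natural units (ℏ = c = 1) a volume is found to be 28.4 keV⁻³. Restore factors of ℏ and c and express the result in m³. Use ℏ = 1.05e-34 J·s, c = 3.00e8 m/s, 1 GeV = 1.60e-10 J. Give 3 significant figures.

2.17e-28 m³

Volume is [L]³ = [E]⁻³·(ℏc)³.
1 GeV⁻³ → (ℏc)³ × (1 GeV in J)⁻³ = 7.63e-48 m³.
Convert the energy scale: 28.4 keV⁻³ = 2.84e19 GeV⁻³.
Result: 2.84e19 × 7.63e-48 = 2.17e-28 m³.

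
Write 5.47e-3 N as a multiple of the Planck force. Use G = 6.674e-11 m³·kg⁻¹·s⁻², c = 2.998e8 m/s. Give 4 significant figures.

4.519e-47

Planck force: F_P = c⁴/G = 1.210e44 N.
5.47e-3 / 1.210e44 = 4.519e-47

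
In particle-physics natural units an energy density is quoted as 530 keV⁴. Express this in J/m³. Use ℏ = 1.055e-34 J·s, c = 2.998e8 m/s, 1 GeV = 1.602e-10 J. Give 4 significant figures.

[E]/[L]³ = [E]⁴/(ℏc)³; restore (ℏc)⁻³.
1 GeV⁴ → 1/(ℏc)³ × (1 GeV in J)⁴ = 2.082e37 J/m³.
Convert the energy scale: 530 keV⁴ = 5.30e-22 GeV⁴.
Result: 5.30e-22 × 2.082e37 = 1.103e16 J/m³.

1.103e16 J/m³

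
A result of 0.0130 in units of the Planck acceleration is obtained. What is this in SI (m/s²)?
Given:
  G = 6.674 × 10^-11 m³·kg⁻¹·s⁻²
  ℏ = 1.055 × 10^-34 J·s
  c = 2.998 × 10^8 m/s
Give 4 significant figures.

One Planck acceleration: a_P = √(c⁷/(ℏG)) = 5.560 × 10^51 m/s².
0.0130 × 5.560 × 10^51 m/s² = 7.228 × 10^49 m/s²

7.228 × 10^49 m/s²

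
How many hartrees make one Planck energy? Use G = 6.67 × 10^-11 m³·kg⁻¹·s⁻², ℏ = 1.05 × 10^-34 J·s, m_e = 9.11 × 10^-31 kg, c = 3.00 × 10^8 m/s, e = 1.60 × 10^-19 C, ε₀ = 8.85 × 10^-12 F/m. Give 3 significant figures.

4.47 × 10^26

Planck energy: E_P = √(ℏc⁵/G) = 1.96 × 10^9 J
hartree: E_h = m_e e⁴/(4πε₀ℏ)² = 4.38 × 10^-18 J
ratio = 1.96 × 10^9 / 4.38 × 10^-18 = 4.47 × 10^26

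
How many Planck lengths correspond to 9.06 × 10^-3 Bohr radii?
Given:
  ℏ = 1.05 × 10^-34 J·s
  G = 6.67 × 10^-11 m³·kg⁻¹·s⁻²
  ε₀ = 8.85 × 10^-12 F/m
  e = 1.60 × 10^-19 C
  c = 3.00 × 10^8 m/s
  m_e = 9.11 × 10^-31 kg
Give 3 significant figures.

Bohr radius: a₀ = 4πε₀ℏ²/(m_e e²) = 5.26 × 10^-11 m
Planck length: ℓ_P = √(ℏG/c³) = 1.61 × 10^-35 m
9.06 × 10^-3 × 5.26 × 10^-11 / 1.61 × 10^-35 = 2.96 × 10^22

2.96 × 10^22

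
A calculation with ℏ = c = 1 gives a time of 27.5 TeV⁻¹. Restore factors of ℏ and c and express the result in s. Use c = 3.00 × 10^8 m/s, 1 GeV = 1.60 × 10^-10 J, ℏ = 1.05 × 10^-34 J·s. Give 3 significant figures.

A time is [E]⁻¹ in ℏ=c=1; restore one factor of ℏ.
1 GeV⁻¹ → ℏ × (1 GeV in J)⁻¹ = 6.56 × 10^-25 s.
Convert the energy scale: 27.5 TeV⁻¹ = 0.0275 GeV⁻¹.
Result: 0.0275 × 6.56 × 10^-25 = 1.80 × 10^-26 s.

1.80 × 10^-26 s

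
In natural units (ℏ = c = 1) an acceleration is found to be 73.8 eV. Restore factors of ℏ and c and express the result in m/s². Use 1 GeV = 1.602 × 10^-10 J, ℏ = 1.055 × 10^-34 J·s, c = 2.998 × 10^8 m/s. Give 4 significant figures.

3.360 × 10^25 m/s²

Acceleration is [L]/[T]² = c·[E]/ℏ.
1 GeV → c/ℏ × (1 GeV in J) = 4.552 × 10^32 m/s².
Convert the energy scale: 73.8 eV = 7.38 × 10^-8 GeV.
Result: 7.38 × 10^-8 × 4.552 × 10^32 = 3.360 × 10^25 m/s².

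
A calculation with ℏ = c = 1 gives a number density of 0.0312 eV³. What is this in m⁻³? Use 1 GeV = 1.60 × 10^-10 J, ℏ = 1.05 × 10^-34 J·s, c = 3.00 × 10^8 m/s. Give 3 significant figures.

Number density is [L]⁻³ = [E]³/(ℏc)³.
1 GeV³ → 1/(ℏc)³ × (1 GeV in J)³ = 1.31 × 10^47 m⁻³.
Convert the energy scale: 0.0312 eV³ = 3.12 × 10^-29 GeV³.
Result: 3.12 × 10^-29 × 1.31 × 10^47 = 4.09 × 10^18 m⁻³.

4.09 × 10^18 m⁻³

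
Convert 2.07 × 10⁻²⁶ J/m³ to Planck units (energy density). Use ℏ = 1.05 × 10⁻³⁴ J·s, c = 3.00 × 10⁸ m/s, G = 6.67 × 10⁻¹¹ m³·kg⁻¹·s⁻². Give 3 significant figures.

Planck energy density: u_P = c⁷/(ℏG²) = 4.68 × 10¹¹³ J/m³.
2.07 × 10⁻²⁶ / 4.68 × 10¹¹³ = 4.42 × 10⁻¹⁴⁰

4.42 × 10⁻¹⁴⁰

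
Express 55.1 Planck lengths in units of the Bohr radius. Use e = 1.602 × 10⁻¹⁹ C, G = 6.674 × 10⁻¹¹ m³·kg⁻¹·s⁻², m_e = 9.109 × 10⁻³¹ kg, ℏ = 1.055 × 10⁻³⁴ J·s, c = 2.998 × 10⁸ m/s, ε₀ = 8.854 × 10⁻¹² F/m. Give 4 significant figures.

1.681 × 10⁻²³

Planck length: ℓ_P = √(ℏG/c³) = 1.616 × 10⁻³⁵ m
Bohr radius: a₀ = 4πε₀ℏ²/(m_e e²) = 5.297 × 10⁻¹¹ m
55.1 × 1.616 × 10⁻³⁵ / 5.297 × 10⁻¹¹ = 1.681 × 10⁻²³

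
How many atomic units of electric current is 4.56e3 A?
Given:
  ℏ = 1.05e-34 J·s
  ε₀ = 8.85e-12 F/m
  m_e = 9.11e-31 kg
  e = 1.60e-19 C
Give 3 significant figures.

atomic unit of electric current: I_au = e E_h/ℏ = m_e e⁵/((4πε₀)²ℏ³) = 6.67e-3 A.
4.56e3 / 6.67e-3 = 6.83e5

6.83e5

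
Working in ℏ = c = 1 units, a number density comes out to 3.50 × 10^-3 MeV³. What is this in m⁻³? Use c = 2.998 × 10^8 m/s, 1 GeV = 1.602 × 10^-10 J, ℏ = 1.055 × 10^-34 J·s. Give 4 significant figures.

4.548 × 10^35 m⁻³

Number density is [L]⁻³ = [E]³/(ℏc)³.
1 GeV³ → 1/(ℏc)³ × (1 GeV in J)³ = 1.299 × 10^47 m⁻³.
Convert the energy scale: 3.50 × 10^-3 MeV³ = 3.50 × 10^-12 GeV³.
Result: 3.50 × 10^-12 × 1.299 × 10^47 = 4.548 × 10^35 m⁻³.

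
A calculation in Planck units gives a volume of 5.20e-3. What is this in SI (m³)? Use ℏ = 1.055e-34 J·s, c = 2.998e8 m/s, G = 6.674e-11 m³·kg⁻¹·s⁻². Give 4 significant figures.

2.196e-107 m³

One Planck volume: V_P = (ℏG/c³)^(3/2) = 4.224e-105 m³.
5.20e-3 × 4.224e-105 m³ = 2.196e-107 m³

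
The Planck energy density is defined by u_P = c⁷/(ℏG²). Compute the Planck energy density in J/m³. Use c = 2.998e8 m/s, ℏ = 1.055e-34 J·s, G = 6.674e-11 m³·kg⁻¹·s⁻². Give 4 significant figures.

4.632e113 J/m³

u_P = c⁷/(ℏG²)
  = 2.177e59 / 4.699e-55
  = 4.632e113 J/m³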